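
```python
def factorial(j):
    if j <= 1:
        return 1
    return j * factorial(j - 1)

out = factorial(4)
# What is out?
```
Call trace:
factorial(j=4)
  factorial(j=3)
    factorial(j=2)
      factorial(j=1)
      -> return 1
    -> return 2
  -> return 6
-> return 24

Final answer: 24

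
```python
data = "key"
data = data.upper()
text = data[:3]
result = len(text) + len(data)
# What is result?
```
Trace:
  data='key'
  data='KEY'
  data='KEY', text='KEY'
  data='KEY', text='KEY', result=6

Final answer: 6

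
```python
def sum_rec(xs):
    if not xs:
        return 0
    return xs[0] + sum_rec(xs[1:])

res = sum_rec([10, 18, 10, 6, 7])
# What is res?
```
Call trace:
sum_rec(xs=[10, 18, 10, 6, 7])
  sum_rec(xs=[18, 10, 6, 7])
    sum_rec(xs=[10, 6, 7])
      sum_rec(xs=[6, 7])
        sum_rec(xs=[7])
          sum_rec(xs=[])
          -> return 0
        -> return 7
      -> return 13
    -> return 23
  -> return 41
-> return 51

Final answer: 51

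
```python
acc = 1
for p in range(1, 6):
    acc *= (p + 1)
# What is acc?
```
Trace:
  acc=1
  acc=2, p=1
  acc=6, p=2
  acc=24, p=3
  acc=120, p=4
  acc=720, p=5

Final answer: 720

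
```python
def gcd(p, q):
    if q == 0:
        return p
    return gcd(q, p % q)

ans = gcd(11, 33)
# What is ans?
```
Call trace:
gcd(p=11, q=33)
  gcd(p=33, q=11)
    gcd(p=11, q=0)
    -> return 11
  -> return 11
-> return 11

Final answer: 11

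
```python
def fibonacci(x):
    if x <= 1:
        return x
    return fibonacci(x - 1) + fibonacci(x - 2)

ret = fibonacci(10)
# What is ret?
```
Call trace (a repeated sub-call is expanded the first time; later identical calls just restate its return value):
fibonacci(x=10)
  fibonacci(x=9)
    fibonacci(x=8)
      fibonacci(x=7)
        fibonacci(x=6)
          fibonacci(x=5)
            fibonacci(x=4)
              fibonacci(x=3)
                fibonacci(x=2)
                  fibonacci(x=1)
                  -> return 1
                  fibonacci(x=0)
                  -> return 0
                -> return 1
                fibonacci(x=1)
                -> return 1
              -> return 2
              fibonacci(x=2) -> return 1  (same call as traced above)
            -> return 3
            fibonacci(x=3) -> return 2  (same call as traced above)
          -> return 5
          fibonacci(x=4) -> return 3  (same call as traced above)
        -> return 8
        fibonacci(x=5) -> return 5  (same call as traced above)
      -> return 13
      fibonacci(x=6) -> return 8  (same call as traced above)
    -> return 21
    fibonacci(x=7) -> return 13  (same call as traced above)
  -> return 34
  fibonacci(x=8) -> return 21  (same call as traced above)
-> return 55

Final answer: 55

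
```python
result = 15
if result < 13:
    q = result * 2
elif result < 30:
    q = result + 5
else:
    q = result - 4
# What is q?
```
Trace:
  result=15
  result=15, q=20

Final answer: 20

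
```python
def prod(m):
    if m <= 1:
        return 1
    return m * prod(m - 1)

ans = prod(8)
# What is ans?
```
Call trace:
prod(m=8)
  prod(m=7)
    prod(m=6)
      prod(m=5)
        prod(m=4)
          prod(m=3)
            prod(m=2)
              prod(m=1)
              -> return 1
            -> return 2
          -> return 6
        -> return 24
      -> return 120
    -> return 720
  -> return 5040
-> return 40320

Final answer: 40320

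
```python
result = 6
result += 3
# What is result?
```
Trace:
  result=6
  result=9

Final answer: 9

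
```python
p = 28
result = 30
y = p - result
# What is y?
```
Trace:
  p=28
  p=28, result=30
  p=28, result=30, y=-2

Final answer: -2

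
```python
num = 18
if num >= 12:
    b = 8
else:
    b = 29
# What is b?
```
Trace:
  num=18
  num=18, b=8

Final answer: 8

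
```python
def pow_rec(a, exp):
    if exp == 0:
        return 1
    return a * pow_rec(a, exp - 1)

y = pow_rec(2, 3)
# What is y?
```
Call trace:
pow_rec(a=2, exp=3)
  pow_rec(a=2, exp=2)
    pow_rec(a=2, exp=1)
      pow_rec(a=2, exp=0)
      -> return 1
    -> return 2
  -> return 4
-> return 8

Final answer: 8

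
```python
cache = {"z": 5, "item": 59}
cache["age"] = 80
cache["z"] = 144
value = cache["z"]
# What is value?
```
Trace:
  cache={'z': 5, 'item': 59}
  cache={'z': 5, 'item': 59, 'age': 80}
  cache={'z': 144, 'item': 59, 'age': 80}
  cache={'z': 144, 'item': 59, 'age': 80}, value=144

Final answer: 144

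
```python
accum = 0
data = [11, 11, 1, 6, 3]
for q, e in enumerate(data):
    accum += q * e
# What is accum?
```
Trace:
  accum=0
  accum=0, q=0, e=11
  accum=11, q=1, e=11
  accum=13, q=2, e=1
  accum=31, q=3, e=6
  accum=43, q=4, e=3

Final answer: 43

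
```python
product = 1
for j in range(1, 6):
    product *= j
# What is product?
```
Trace:
  product=1
  product=1, j=1
  product=2, j=2
  product=6, j=3
  product=24, j=4
  product=120, j=5

Final answer: 120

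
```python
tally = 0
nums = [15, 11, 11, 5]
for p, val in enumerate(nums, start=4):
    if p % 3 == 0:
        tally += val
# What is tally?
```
Trace:
  tally=0
  tally=0, p=4, val=15
  tally=0, p=5, val=11
  tally=11, p=6, val=11
  tally=11, p=7, val=5

Final answer: 11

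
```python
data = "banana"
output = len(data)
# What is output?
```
Trace:
  data='banana'
  data='banana', output=6

Final answer: 6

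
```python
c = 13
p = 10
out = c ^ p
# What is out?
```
Trace:
  c=13
  c=13, p=10
  c=13, p=10, out=7

Final answer: 7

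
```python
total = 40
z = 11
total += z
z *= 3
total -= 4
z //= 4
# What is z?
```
Trace:
  total=40
  total=40, z=11
  total=51, z=11
  total=51, z=33
  total=47, z=33
  total=47, z=8

Final answer: 8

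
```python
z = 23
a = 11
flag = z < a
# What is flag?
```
Trace:
  z=23
  z=23, a=11
  z=23, a=11, flag=False

Final answer: False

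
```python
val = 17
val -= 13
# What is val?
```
Trace:
  val=17
  val=4

Final answer: 4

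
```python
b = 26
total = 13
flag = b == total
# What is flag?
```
Trace:
  b=26
  b=26, total=13
  b=26, total=13, flag=False

Final answer: False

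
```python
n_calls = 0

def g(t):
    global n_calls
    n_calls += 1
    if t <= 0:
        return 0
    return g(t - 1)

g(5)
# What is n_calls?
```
Call trace:
g(t=5)
  g(t=4)
    g(t=3)
      g(t=2)
        g(t=1)
          g(t=0)
          -> return 0
        -> return 0
      -> return 0
    -> return 0
  -> return 0
-> return 0

n_calls is incremented once per call. g is entered once for each t = 5, 4, 3, 2, 1, 0 (the t <= 0 call returns without recursing), i.e. 5 + 1 calls.
n_calls = 6

Final answer: 6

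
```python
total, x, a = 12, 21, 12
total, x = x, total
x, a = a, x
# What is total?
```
Trace:
  total=12, x=21, a=12
  total=21, x=12, a=12
  total=21, x=12, a=12

Final answer: 21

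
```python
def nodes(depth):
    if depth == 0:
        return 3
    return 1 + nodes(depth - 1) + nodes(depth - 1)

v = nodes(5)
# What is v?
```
Call trace (a repeated sub-call is expanded the first time; later identical calls just restate its return value):
nodes(depth=5)
  nodes(depth=4)
    nodes(depth=3)
      nodes(depth=2)
        nodes(depth=1)
          nodes(depth=0)
          -> return 3
          nodes(depth=0)
          -> return 3
        -> return 7
        nodes(depth=1) -> return 7  (same call as traced above)
      -> return 15
      nodes(depth=2) -> return 15  (same call as traced above)
    -> return 31
    nodes(depth=3) -> return 31  (same call as traced above)
  -> return 63
  nodes(depth=4) -> return 63  (same call as traced above)
-> return 127

Final answer: 127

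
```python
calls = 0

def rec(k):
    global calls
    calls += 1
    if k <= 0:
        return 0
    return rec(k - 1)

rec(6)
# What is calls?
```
Call trace:
rec(k=6)
  rec(k=5)
    rec(k=4)
      rec(k=3)
        rec(k=2)
          rec(k=1)
            rec(k=0)
            -> return 0
          -> return 0
        -> return 0
      -> return 0
    -> return 0
  -> return 0
-> return 0

calls is incremented once per call. rec is entered once for each k = 6, 5, 4, 3, 2, 1, 0 (the k <= 0 call returns without recursing), i.e. 6 + 1 calls.
calls = 7

Final answer: 7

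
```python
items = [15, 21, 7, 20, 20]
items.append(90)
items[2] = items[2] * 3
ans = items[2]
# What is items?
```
Trace:
  items=[15, 21, 7, 20, 20]
  items=[15, 21, 7, 20, 20, 90]
  items=[15, 21, 21, 20, 20, 90]
  items=[15, 21, 21, 20, 20, 90], ans=21

Final answer: [15, 21, 21, 20, 20, 90]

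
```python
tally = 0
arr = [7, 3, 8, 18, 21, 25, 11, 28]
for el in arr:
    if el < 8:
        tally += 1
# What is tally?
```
Trace:
  tally=0
  tally=1, el=7
  tally=2, el=3
  tally=2, el=8
  tally=2, el=18
  tally=2, el=21
  tally=2, el=25
  tally=2, el=11
  tally=2, el=28

Final answer: 2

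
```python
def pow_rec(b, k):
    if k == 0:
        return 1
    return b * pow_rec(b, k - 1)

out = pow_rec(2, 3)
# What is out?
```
Call trace:
pow_rec(b=2, k=3)
  pow_rec(b=2, k=2)
    pow_rec(b=2, k=1)
      pow_rec(b=2, k=0)
      -> return 1
    -> return 2
  -> return 4
-> return 8

Final answer: 8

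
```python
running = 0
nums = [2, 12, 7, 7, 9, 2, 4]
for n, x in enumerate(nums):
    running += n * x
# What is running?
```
Trace:
  running=0
  running=0, n=0, x=2
  running=12, n=1, x=12
  running=26, n=2, x=7
  running=47, n=3, x=7
  running=83, n=4, x=9
  running=93, n=5, x=2
  running=117, n=6, x=4

Final answer: 117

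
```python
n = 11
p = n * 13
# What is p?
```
Trace:
  n=11
  n=11, p=143

Final answer: 143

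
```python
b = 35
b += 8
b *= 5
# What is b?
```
Trace:
  b=35
  b=43
  b=215

Final answer: 215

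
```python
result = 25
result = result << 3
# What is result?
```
Trace:
  result=25
  result=200

Final answer: 200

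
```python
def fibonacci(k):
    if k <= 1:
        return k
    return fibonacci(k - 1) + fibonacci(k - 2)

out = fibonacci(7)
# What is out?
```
Call trace (a repeated sub-call is expanded the first time; later identical calls just restate its return value):
fibonacci(k=7)
  fibonacci(k=6)
    fibonacci(k=5)
      fibonacci(k=4)
        fibonacci(k=3)
          fibonacci(k=2)
            fibonacci(k=1)
            -> return 1
            fibonacci(k=0)
            -> return 0
          -> return 1
          fibonacci(k=1)
          -> return 1
        -> return 2
        fibonacci(k=2) -> return 1  (same call as traced above)
      -> return 3
      fibonacci(k=3) -> return 2  (same call as traced above)
    -> return 5
    fibonacci(k=4) -> return 3  (same call as traced above)
  -> return 8
  fibonacci(k=5) -> return 5  (same call as traced above)
-> return 13

Final answer: 13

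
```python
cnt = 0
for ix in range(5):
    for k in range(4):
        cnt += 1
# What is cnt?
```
Trace:
  cnt=0
  cnt=1, ix=0, k=0
  cnt=2, ix=0, k=1
  cnt=3, ix=0, k=2
  cnt=4, ix=0, k=3
  cnt=5, ix=1, k=0
  cnt=6, ix=1, k=1
  cnt=7, ix=1, k=2
  cnt=8, ix=1, k=3
  cnt=9, ix=2, k=0
  cnt=10, ix=2, k=1
  cnt=11, ix=2, k=2
  cnt=12, ix=2, k=3
  cnt=13, ix=3, k=0
  cnt=14, ix=3, k=1
  cnt=15, ix=3, k=2
  cnt=16, ix=3, k=3
  cnt=17, ix=4, k=0
  cnt=18, ix=4, k=1
  cnt=19, ix=4, k=2
  cnt=20, ix=4, k=3

Final answer: 20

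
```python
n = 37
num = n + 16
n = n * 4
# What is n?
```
Trace:
  n=37
  n=37, num=53
  n=148, num=53

Final answer: 148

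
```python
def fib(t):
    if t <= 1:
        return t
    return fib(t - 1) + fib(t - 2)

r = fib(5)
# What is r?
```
Call trace (a repeated sub-call is expanded the first time; later identical calls just restate its return value):
fib(t=5)
  fib(t=4)
    fib(t=3)
      fib(t=2)
        fib(t=1)
        -> return 1
        fib(t=0)
        -> return 0
      -> return 1
      fib(t=1)
      -> return 1
    -> return 2
    fib(t=2) -> return 1  (same call as traced above)
  -> return 3
  fib(t=3) -> return 2  (same call as traced above)
-> return 5

Final answer: 5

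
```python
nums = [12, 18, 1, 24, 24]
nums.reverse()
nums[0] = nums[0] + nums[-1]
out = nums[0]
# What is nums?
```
Trace:
  nums=[12, 18, 1, 24, 24]
  nums=[24, 24, 1, 18, 12]
  nums=[36, 24, 1, 18, 12]
  nums=[36, 24, 1, 18, 12], out=36

Final answer: [36, 24, 1, 18, 12]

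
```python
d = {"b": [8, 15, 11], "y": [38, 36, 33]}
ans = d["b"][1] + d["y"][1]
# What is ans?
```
Trace:
  d={'b': [8, 15, 11], 'y': [38, 36, 33]}
  d={'b': [8, 15, 11], 'y': [38, 36, 33]}, ans=51

Final answer: 51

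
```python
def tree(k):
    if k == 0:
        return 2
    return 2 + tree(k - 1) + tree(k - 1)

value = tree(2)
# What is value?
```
Call trace (a repeated sub-call is expanded the first time; later identical calls just restate its return value):
tree(k=2)
  tree(k=1)
    tree(k=0)
    -> return 2
    tree(k=0)
    -> return 2
  -> return 6
  tree(k=1) -> return 6  (same call as traced above)
-> return 14

Final answer: 14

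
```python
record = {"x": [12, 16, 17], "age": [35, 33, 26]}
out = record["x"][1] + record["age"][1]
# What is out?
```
Trace:
  record={'x': [12, 16, 17], 'age': [35, 33, 26]}
  record={'x': [12, 16, 17], 'age': [35, 33, 26]}, out=49

Final answer: 49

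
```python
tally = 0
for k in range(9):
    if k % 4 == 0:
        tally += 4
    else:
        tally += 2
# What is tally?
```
Trace:
  tally=0
  tally=4, k=0
  tally=6, k=1
  tally=8, k=2
  tally=10, k=3
  tally=14, k=4
  tally=16, k=5
  tally=18, k=6
  tally=20, k=7
  tally=24, k=8

Final answer: 24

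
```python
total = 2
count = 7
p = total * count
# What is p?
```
Trace:
  total=2
  total=2, count=7
  total=2, count=7, p=14

Final answer: 14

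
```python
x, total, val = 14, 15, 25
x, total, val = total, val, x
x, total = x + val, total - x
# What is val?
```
Trace:
  x=14, total=15, val=25
  x=15, total=25, val=14
  x=29, total=10, val=14

Final answer: 14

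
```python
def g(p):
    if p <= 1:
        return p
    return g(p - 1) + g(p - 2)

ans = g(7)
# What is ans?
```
Call trace (a repeated sub-call is expanded the first time; later identical calls just restate its return value):
g(p=7)
  g(p=6)
    g(p=5)
      g(p=4)
        g(p=3)
          g(p=2)
            g(p=1)
            -> return 1
            g(p=0)
            -> return 0
          -> return 1
          g(p=1)
          -> return 1
        -> return 2
        g(p=2) -> return 1  (same call as traced above)
      -> return 3
      g(p=3) -> return 2  (same call as traced above)
    -> return 5
    g(p=4) -> return 3  (same call as traced above)
  -> return 8
  g(p=5) -> return 5  (same call as traced above)
-> return 13

Final answer: 13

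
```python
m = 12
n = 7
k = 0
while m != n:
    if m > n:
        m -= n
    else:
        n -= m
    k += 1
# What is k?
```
Trace:
  m=12
  m=12, n=7
  m=12, n=7, k=0
  m=5, n=7, k=1
  m=5, n=2, k=2
  m=3, n=2, k=3
  m=1, n=2, k=4
  m=1, n=1, k=5

Final answer: 5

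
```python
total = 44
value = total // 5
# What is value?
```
Trace:
  total=44
  total=44, value=8

Final answer: 8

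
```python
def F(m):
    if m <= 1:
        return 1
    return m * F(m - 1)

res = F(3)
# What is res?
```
Call trace:
F(m=3)
  F(m=2)
    F(m=1)
    -> return 1
  -> return 2
-> return 6

Final answer: 6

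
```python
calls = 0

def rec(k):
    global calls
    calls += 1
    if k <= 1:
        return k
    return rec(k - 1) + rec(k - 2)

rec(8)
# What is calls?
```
Call trace (a repeated sub-call is expanded the first time; later identical calls just restate its return value):
rec(k=8)
  rec(k=7)
    rec(k=6)
      rec(k=5)
        rec(k=4)
          rec(k=3)
            rec(k=2)
              rec(k=1)
              -> return 1
              rec(k=0)
              -> return 0
            -> return 1
            rec(k=1)
            -> return 1
          -> return 2
          rec(k=2) -> return 1  (same call as traced above)
        -> return 3
        rec(k=3) -> return 2  (same call as traced above)
      -> return 5
      rec(k=4) -> return 3  (same call as traced above)
    -> return 8
    rec(k=5) -> return 5  (same call as traced above)
  -> return 13
  rec(k=6) -> return 8  (same call as traced above)
-> return 21

calls is incremented once per call, so count the calls in each subtree. Let C(k) = number of calls made by rec(k).
C(0) = C(1) = 1 (base case, no recursion); C(k) = 1 + C(k - 1) + C(k - 2) otherwise.
C(2) = 1 + C(1) + C(0) = 1 + 1 + 1 = 3
C(3) = 1 + C(2) + C(1) = 1 + 3 + 1 = 5
C(4) = 1 + C(3) + C(2) = 1 + 5 + 3 = 9
C(5) = 1 + C(4) + C(3) = 1 + 9 + 5 = 15
C(6) = 1 + C(5) + C(4) = 1 + 15 + 9 = 25
C(7) = 1 + C(6) + C(5) = 1 + 25 + 15 = 41
C(8) = 1 + C(7) + C(6) = 1 + 41 + 25 = 67
calls = C(8) = 67

Final answer: 67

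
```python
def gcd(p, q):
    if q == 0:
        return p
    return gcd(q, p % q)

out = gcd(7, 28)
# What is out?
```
Call trace:
gcd(p=7, q=28)
  gcd(p=28, q=7)
    gcd(p=7, q=0)
    -> return 7
  -> return 7
-> return 7

Final answer: 7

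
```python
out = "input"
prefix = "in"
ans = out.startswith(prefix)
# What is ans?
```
Trace:
  out='input'
  out='input', prefix='in'
  out='input', prefix='in', ans=True

Final answer: True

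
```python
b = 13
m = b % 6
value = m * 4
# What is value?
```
Trace:
  b=13
  b=13, m=1
  b=13, m=1, value=4

Final answer: 4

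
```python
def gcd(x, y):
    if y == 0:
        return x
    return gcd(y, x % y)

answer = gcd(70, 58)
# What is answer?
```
Call trace:
gcd(x=70, y=58)
  gcd(x=58, y=12)
    gcd(x=12, y=10)
      gcd(x=10, y=2)
        gcd(x=2, y=0)
        -> return 2
      -> return 2
    -> return 2
  -> return 2
-> return 2

Final answer: 2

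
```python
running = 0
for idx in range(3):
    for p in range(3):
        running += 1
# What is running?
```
Trace:
  running=0
  running=1, idx=0, p=0
  running=2, idx=0, p=1
  running=3, idx=0, p=2
  running=4, idx=1, p=0
  running=5, idx=1, p=1
  running=6, idx=1, p=2
  running=7, idx=2, p=0
  running=8, idx=2, p=1
  running=9, idx=2, p=2

Final answer: 9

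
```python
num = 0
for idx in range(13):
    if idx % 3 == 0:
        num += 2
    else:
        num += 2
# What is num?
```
Trace:
  num=0
  num=2, idx=0
  num=4, idx=1
  num=6, idx=2
  num=8, idx=3
  num=10, idx=4
  num=12, idx=5
  num=14, idx=6
  num=16, idx=7
  num=18, idx=8
  num=20, idx=9
  num=22, idx=10
  num=24, idx=11
  num=26, idx=12

Final answer: 26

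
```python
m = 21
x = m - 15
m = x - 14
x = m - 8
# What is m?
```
Trace:
  m=21
  m=21, x=6
  m=-8, x=6
  m=-8, x=-16

Final answer: -8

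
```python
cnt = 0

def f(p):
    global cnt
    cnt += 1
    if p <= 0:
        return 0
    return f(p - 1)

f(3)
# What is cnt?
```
Call trace:
f(p=3)
  f(p=2)
    f(p=1)
      f(p=0)
      -> return 0
    -> return 0
  -> return 0
-> return 0

cnt is incremented once per call. f is entered once for each p = 3, 2, 1, 0 (the p <= 0 call returns without recursing), i.e. 3 + 1 calls.
cnt = 4

Final answer: 4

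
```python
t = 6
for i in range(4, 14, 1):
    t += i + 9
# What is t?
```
Trace:
  t=6
  t=19, i=4
  t=33, i=5
  t=48, i=6
  t=64, i=7
  t=81, i=8
  t=99, i=9
  t=118, i=10
  t=138, i=11
  t=159, i=12
  t=181, i=13

Final answer: 181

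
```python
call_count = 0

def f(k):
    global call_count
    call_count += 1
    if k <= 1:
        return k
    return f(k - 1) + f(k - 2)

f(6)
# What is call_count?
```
Call trace (a repeated sub-call is expanded the first time; later identical calls just restate its return value):
f(k=6)
  f(k=5)
    f(k=4)
      f(k=3)
        f(k=2)
          f(k=1)
          -> return 1
          f(k=0)
          -> return 0
        -> return 1
        f(k=1)
        -> return 1
      -> return 2
      f(k=2) -> return 1  (same call as traced above)
    -> return 3
    f(k=3) -> return 2  (same call as traced above)
  -> return 5
  f(k=4) -> return 3  (same call as traced above)
-> return 8

call_count is incremented once per call, so count the calls in each subtree. Let C(k) = number of calls made by f(k).
C(0) = C(1) = 1 (base case, no recursion); C(k) = 1 + C(k - 1) + C(k - 2) otherwise.
C(2) = 1 + C(1) + C(0) = 1 + 1 + 1 = 3
C(3) = 1 + C(2) + C(1) = 1 + 3 + 1 = 5
C(4) = 1 + C(3) + C(2) = 1 + 5 + 3 = 9
C(5) = 1 + C(4) + C(3) = 1 + 9 + 5 = 15
C(6) = 1 + C(5) + C(4) = 1 + 15 + 9 = 25
call_count = C(6) = 25

Final answer: 25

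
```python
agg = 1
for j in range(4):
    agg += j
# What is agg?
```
Trace:
  agg=1
  agg=1, j=0
  agg=2, j=1
  agg=4, j=2
  agg=7, j=3

Final answer: 7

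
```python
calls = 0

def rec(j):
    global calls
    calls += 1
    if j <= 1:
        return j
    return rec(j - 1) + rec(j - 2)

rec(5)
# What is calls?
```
Call trace (a repeated sub-call is expanded the first time; later identical calls just restate its return value):
rec(j=5)
  rec(j=4)
    rec(j=3)
      rec(j=2)
        rec(j=1)
        -> return 1
        rec(j=0)
        -> return 0
      -> return 1
      rec(j=1)
      -> return 1
    -> return 2
    rec(j=2) -> return 1  (same call as traced above)
  -> return 3
  rec(j=3) -> return 2  (same call as traced above)
-> return 5

calls is incremented once per call, so count the calls in each subtree. Let C(j) = number of calls made by rec(j).
C(0) = C(1) = 1 (base case, no recursion); C(j) = 1 + C(j - 1) + C(j - 2) otherwise.
C(2) = 1 + C(1) + C(0) = 1 + 1 + 1 = 3
C(3) = 1 + C(2) + C(1) = 1 + 3 + 1 = 5
C(4) = 1 + C(3) + C(2) = 1 + 5 + 3 = 9
C(5) = 1 + C(4) + C(3) = 1 + 9 + 5 = 15
calls = C(5) = 15

Final answer: 15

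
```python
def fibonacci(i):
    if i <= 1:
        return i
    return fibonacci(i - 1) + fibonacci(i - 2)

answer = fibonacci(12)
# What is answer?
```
Call trace (a repeated sub-call is expanded the first time; later identical calls just restate its return value):
fibonacci(i=12)
  fibonacci(i=11)
    fibonacci(i=10)
      fibonacci(i=9)
        fibonacci(i=8)
          fibonacci(i=7)
            fibonacci(i=6)
              fibonacci(i=5)
                fibonacci(i=4)
                  fibonacci(i=3)
                    fibonacci(i=2)
                      fibonacci(i=1)
                      -> return 1
                      fibonacci(i=0)
                      -> return 0
                    -> return 1
                    fibonacci(i=1)
                    -> return 1
                  -> return 2
                  fibonacci(i=2) -> return 1  (same call as traced above)
                -> return 3
                fibonacci(i=3) -> return 2  (same call as traced above)
              -> return 5
              fibonacci(i=4) -> return 3  (same call as traced above)
            -> return 8
            fibonacci(i=5) -> return 5  (same call as traced above)
          -> return 13
          fibonacci(i=6) -> return 8  (same call as traced above)
        -> return 21
        fibonacci(i=7) -> return 13  (same call as traced above)
      -> return 34
      fibonacci(i=8) -> return 21  (same call as traced above)
    -> return 55
    fibonacci(i=9) -> return 34  (same call as traced above)
  -> return 89
  fibonacci(i=10) -> return 55  (same call as traced above)
-> return 144

Final answer: 144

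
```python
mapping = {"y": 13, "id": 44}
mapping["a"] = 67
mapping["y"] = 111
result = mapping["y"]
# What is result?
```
Trace:
  mapping={'y': 13, 'id': 44}
  mapping={'y': 13, 'id': 44, 'a': 67}
  mapping={'y': 111, 'id': 44, 'a': 67}
  mapping={'y': 111, 'id': 44, 'a': 67}, result=111

Final answer: 111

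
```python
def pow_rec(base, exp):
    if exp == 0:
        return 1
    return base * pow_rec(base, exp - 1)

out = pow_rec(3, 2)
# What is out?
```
Call trace:
pow_rec(base=3, exp=2)
  pow_rec(base=3, exp=1)
    pow_rec(base=3, exp=0)
    -> return 1
  -> return 3
-> return 9

Final answer: 9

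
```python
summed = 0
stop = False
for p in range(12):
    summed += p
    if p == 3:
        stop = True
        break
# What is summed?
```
Trace:
  summed=0
  summed=0, stop=False
  summed=0, stop=False, p=0
  summed=1, stop=False, p=1
  summed=3, stop=False, p=2
  summed=6, stop=True, p=3

Final answer: 6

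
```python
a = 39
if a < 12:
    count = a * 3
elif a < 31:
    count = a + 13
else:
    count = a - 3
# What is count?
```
Trace:
  a=39
  a=39, count=36

Final answer: 36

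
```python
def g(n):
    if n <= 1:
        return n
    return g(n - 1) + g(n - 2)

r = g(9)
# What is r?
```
Call trace (a repeated sub-call is expanded the first time; later identical calls just restate its return value):
g(n=9)
  g(n=8)
    g(n=7)
      g(n=6)
        g(n=5)
          g(n=4)
            g(n=3)
              g(n=2)
                g(n=1)
                -> return 1
                g(n=0)
                -> return 0
              -> return 1
              g(n=1)
              -> return 1
            -> return 2
            g(n=2) -> return 1  (same call as traced above)
          -> return 3
          g(n=3) -> return 2  (same call as traced above)
        -> return 5
        g(n=4) -> return 3  (same call as traced above)
      -> return 8
      g(n=5) -> return 5  (same call as traced above)
    -> return 13
    g(n=6) -> return 8  (same call as traced above)
  -> return 21
  g(n=7) -> return 13  (same call as traced above)
-> return 34

Final answer: 34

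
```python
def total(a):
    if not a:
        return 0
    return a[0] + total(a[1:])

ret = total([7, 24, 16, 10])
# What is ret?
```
Call trace:
total(a=[7, 24, 16, 10])
  total(a=[24, 16, 10])
    total(a=[16, 10])
      total(a=[10])
        total(a=[])
        -> return 0
      -> return 10
    -> return 26
  -> return 50
-> return 57

Final answer: 57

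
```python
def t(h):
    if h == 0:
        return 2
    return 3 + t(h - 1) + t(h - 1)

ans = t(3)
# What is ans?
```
Call trace (a repeated sub-call is expanded the first time; later identical calls just restate its return value):
t(h=3)
  t(h=2)
    t(h=1)
      t(h=0)
      -> return 2
      t(h=0)
      -> return 2
    -> return 7
    t(h=1) -> return 7  (same call as traced above)
  -> return 17
  t(h=2) -> return 17  (same call as traced above)
-> return 37

Final answer: 37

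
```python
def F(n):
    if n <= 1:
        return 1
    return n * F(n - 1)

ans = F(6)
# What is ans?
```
Call trace:
F(n=6)
  F(n=5)
    F(n=4)
      F(n=3)
        F(n=2)
          F(n=1)
          -> return 1
        -> return 2
      -> return 6
    -> return 24
  -> return 120
-> return 720

Final answer: 720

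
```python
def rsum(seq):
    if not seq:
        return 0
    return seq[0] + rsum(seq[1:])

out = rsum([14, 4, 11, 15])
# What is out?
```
Call trace:
rsum(seq=[14, 4, 11, 15])
  rsum(seq=[4, 11, 15])
    rsum(seq=[11, 15])
      rsum(seq=[15])
        rsum(seq=[])
        -> return 0
      -> return 15
    -> return 26
  -> return 30
-> return 44

Final answer: 44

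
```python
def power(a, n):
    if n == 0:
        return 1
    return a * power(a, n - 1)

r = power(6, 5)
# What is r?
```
Call trace:
power(a=6, n=5)
  power(a=6, n=4)
    power(a=6, n=3)
      power(a=6, n=2)
        power(a=6, n=1)
          power(a=6, n=0)
          -> return 1
        -> return 6
      -> return 36
    -> return 216
  -> return 1296
-> return 7776

Final answer: 7776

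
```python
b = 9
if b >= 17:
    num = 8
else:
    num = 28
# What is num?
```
Trace:
  b=9
  b=9, num=28

Final answer: 28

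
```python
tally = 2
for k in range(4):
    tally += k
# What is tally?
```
Trace:
  tally=2
  tally=2, k=0
  tally=3, k=1
  tally=5, k=2
  tally=8, k=3

Final answer: 8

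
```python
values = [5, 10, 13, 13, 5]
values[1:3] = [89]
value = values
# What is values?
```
Trace:
  values=[5, 10, 13, 13, 5]
  values=[5, 89, 13, 5]
  values=[5, 89, 13, 5], value=[5, 89, 13, 5]

Final answer: [5, 89, 13, 5]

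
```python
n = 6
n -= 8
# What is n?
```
Trace:
  n=6
  n=-2

Final answer: -2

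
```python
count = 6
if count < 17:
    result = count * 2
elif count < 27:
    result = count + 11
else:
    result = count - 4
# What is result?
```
Trace:
  count=6
  count=6, result=12

Final answer: 12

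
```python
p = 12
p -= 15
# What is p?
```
Trace:
  p=12
  p=-3

Final answer: -3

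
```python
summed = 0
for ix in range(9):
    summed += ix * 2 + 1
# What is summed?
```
Trace:
  summed=0
  summed=1, ix=0
  summed=4, ix=1
  summed=9, ix=2
  summed=16, ix=3
  summed=25, ix=4
  summed=36, ix=5
  summed=49, ix=6
  summed=64, ix=7
  summed=81, ix=8

Final answer: 81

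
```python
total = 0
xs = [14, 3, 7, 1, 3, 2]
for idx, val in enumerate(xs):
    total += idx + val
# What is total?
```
Trace:
  total=0
  total=14, idx=0, val=14
  total=18, idx=1, val=3
  total=27, idx=2, val=7
  total=31, idx=3, val=1
  total=38, idx=4, val=3
  total=45, idx=5, val=2

Final answer: 45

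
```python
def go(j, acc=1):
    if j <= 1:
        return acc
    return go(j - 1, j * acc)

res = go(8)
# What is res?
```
Call trace:
go(j=8, acc=1)
  go(j=7, acc=8)
    go(j=6, acc=56)
      go(j=5, acc=336)
        go(j=4, acc=1680)
          go(j=3, acc=6720)
            go(j=2, acc=20160)
              go(j=1, acc=40320)
              -> return 40320
            -> return 40320
          -> return 40320
        -> return 40320
      -> return 40320
    -> return 40320
  -> return 40320
-> return 40320

Final answer: 40320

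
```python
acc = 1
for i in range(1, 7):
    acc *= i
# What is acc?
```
Trace:
  acc=1
  acc=1, i=1
  acc=2, i=2
  acc=6, i=3
  acc=24, i=4
  acc=120, i=5
  acc=720, i=6

Final answer: 720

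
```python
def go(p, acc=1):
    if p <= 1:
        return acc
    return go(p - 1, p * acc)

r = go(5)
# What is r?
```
Call trace:
go(p=5, acc=1)
  go(p=4, acc=5)
    go(p=3, acc=20)
      go(p=2, acc=60)
        go(p=1, acc=120)
        -> return 120
      -> return 120
    -> return 120
  -> return 120
-> return 120

Final answer: 120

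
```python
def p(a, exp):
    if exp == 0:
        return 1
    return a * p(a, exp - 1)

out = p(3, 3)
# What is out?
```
Call trace:
p(a=3, exp=3)
  p(a=3, exp=2)
    p(a=3, exp=1)
      p(a=3, exp=0)
      -> return 1
    -> return 3
  -> return 9
-> return 27

Final answer: 27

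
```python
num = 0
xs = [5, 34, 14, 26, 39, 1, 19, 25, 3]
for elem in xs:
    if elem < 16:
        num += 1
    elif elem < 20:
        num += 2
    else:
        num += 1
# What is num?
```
Trace:
  num=0
  num=1, elem=5
  num=2, elem=34
  num=3, elem=14
  num=4, elem=26
  num=5, elem=39
  num=6, elem=1
  num=8, elem=19
  num=9, elem=25
  num=10, elem=3

Final answer: 10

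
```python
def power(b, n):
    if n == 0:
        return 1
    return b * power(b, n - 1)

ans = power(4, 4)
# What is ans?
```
Call trace:
power(b=4, n=4)
  power(b=4, n=3)
    power(b=4, n=2)
      power(b=4, n=1)
        power(b=4, n=0)
        -> return 1
      -> return 4
    -> return 16
  -> return 64
-> return 256

Final answer: 256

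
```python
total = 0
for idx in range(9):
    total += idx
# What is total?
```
Trace:
  total=0
  total=0, idx=0
  total=1, idx=1
  total=3, idx=2
  total=6, idx=3
  total=10, idx=4
  total=15, idx=5
  total=21, idx=6
  total=28, idx=7
  total=36, idx=8

Final answer: 36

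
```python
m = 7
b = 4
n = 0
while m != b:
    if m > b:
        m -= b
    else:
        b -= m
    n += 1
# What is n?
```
Trace:
  m=7
  m=7, b=4
  m=7, b=4, n=0
  m=3, b=4, n=1
  m=3, b=1, n=2
  m=2, b=1, n=3
  m=1, b=1, n=4

Final answer: 4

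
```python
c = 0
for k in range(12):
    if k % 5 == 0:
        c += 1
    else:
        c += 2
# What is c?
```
Trace:
  c=0
  c=1, k=0
  c=3, k=1
  c=5, k=2
  c=7, k=3
  c=9, k=4
  c=10, k=5
  c=12, k=6
  c=14, k=7
  c=16, k=8
  c=18, k=9
  c=19, k=10
  c=21, k=11

Final answer: 21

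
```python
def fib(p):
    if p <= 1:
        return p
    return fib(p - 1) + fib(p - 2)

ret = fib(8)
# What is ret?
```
Call trace (a repeated sub-call is expanded the first time; later identical calls just restate its return value):
fib(p=8)
  fib(p=7)
    fib(p=6)
      fib(p=5)
        fib(p=4)
          fib(p=3)
            fib(p=2)
              fib(p=1)
              -> return 1
              fib(p=0)
              -> return 0
            -> return 1
            fib(p=1)
            -> return 1
          -> return 2
          fib(p=2) -> return 1  (same call as traced above)
        -> return 3
        fib(p=3) -> return 2  (same call as traced above)
      -> return 5
      fib(p=4) -> return 3  (same call as traced above)
    -> return 8
    fib(p=5) -> return 5  (same call as traced above)
  -> return 13
  fib(p=6) -> return 8  (same call as traced above)
-> return 21

Final answer: 21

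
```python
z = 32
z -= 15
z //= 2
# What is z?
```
Trace:
  z=32
  z=17
  z=8

Final answer: 8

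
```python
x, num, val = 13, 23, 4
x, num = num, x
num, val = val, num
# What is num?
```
Trace:
  x=13, num=23, val=4
  x=23, num=13, val=4
  x=23, num=4, val=13

Final answer: 4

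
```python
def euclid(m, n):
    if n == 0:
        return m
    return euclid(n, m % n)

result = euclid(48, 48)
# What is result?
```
Call trace:
euclid(m=48, n=48)
  euclid(m=48, n=0)
  -> return 48
-> return 48

Final answer: 48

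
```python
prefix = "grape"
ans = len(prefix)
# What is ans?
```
Trace:
  prefix='grape'
  prefix='grape', ans=5

Final answer: 5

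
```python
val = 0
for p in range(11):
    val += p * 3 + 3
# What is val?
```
Trace:
  val=0
  val=3, p=0
  val=9, p=1
  val=18, p=2
  val=30, p=3
  val=45, p=4
  val=63, p=5
  val=84, p=6
  val=108, p=7
  val=135, p=8
  val=165, p=9
  val=198, p=10

Final answer: 198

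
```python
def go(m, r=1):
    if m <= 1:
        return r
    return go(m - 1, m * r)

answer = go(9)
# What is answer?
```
Call trace:
go(m=9, r=1)
  go(m=8, r=9)
    go(m=7, r=72)
      go(m=6, r=504)
        go(m=5, r=3024)
          go(m=4, r=15120)
            go(m=3, r=60480)
              go(m=2, r=181440)
                go(m=1, r=362880)
                -> return 362880
              -> return 362880
            -> return 362880
          -> return 362880
        -> return 362880
      -> return 362880
    -> return 362880
  -> return 362880
-> return 362880

Final answer: 362880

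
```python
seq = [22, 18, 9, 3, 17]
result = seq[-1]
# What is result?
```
Trace:
  seq=[22, 18, 9, 3, 17]
  seq=[22, 18, 9, 3, 17], result=17

Final answer: 17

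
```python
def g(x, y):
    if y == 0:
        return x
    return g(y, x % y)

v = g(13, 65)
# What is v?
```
Call trace:
g(x=13, y=65)
  g(x=65, y=13)
    g(x=13, y=0)
    -> return 13
  -> return 13
-> return 13

Final answer: 13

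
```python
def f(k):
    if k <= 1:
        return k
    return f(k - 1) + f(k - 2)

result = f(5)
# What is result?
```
Call trace (a repeated sub-call is expanded the first time; later identical calls just restate its return value):
f(k=5)
  f(k=4)
    f(k=3)
      f(k=2)
        f(k=1)
        -> return 1
        f(k=0)
        -> return 0
      -> return 1
      f(k=1)
      -> return 1
    -> return 2
    f(k=2) -> return 1  (same call as traced above)
  -> return 3
  f(k=3) -> return 2  (same call as traced above)
-> return 5

Final answer: 5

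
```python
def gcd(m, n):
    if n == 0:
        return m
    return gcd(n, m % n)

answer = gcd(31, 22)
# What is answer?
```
Call trace:
gcd(m=31, n=22)
  gcd(m=22, n=9)
    gcd(m=9, n=4)
      gcd(m=4, n=1)
        gcd(m=1, n=0)
        -> return 1
      -> return 1
    -> return 1
  -> return 1
-> return 1

Final answer: 1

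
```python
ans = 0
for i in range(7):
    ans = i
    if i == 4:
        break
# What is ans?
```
Trace:
  ans=0
  ans=0, i=0
  ans=1, i=1
  ans=2, i=2
  ans=3, i=3
  ans=4, i=4

Final answer: 4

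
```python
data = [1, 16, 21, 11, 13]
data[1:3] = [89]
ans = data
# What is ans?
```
Trace:
  data=[1, 16, 21, 11, 13]
  data=[1, 89, 11, 13]
  data=[1, 89, 11, 13], ans=[1, 89, 11, 13]

Final answer: [1, 89, 11, 13]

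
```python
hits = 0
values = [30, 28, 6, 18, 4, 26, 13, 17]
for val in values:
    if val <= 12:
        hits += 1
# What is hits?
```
Trace:
  hits=0
  hits=0, val=30
  hits=0, val=28
  hits=1, val=6
  hits=1, val=18
  hits=2, val=4
  hits=2, val=26
  hits=2, val=13
  hits=2, val=17

Final answer: 2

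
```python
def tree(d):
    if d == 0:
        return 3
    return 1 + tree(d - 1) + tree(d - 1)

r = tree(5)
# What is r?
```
Call trace (a repeated sub-call is expanded the first time; later identical calls just restate its return value):
tree(d=5)
  tree(d=4)
    tree(d=3)
      tree(d=2)
        tree(d=1)
          tree(d=0)
          -> return 3
          tree(d=0)
          -> return 3
        -> return 7
        tree(d=1) -> return 7  (same call as traced above)
      -> return 15
      tree(d=2) -> return 15  (same call as traced above)
    -> return 31
    tree(d=3) -> return 31  (same call as traced above)
  -> return 63
  tree(d=4) -> return 63  (same call as traced above)
-> return 127

Final answer: 127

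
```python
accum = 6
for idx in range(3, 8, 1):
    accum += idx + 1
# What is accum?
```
Trace:
  accum=6
  accum=10, idx=3
  accum=15, idx=4
  accum=21, idx=5
  accum=28, idx=6
  accum=36, idx=7

Final answer: 36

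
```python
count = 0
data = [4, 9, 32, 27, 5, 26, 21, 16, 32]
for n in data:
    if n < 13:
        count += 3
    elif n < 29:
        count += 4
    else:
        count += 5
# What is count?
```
Trace:
  count=0
  count=3, n=4
  count=6, n=9
  count=11, n=32
  count=15, n=27
  count=18, n=5
  count=22, n=26
  count=26, n=21
  count=30, n=16
  count=35, n=32

Final answer: 35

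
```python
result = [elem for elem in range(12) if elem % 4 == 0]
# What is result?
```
Trace:
  elem=0
  elem=1
  elem=2
  elem=3
  elem=4
  elem=5
  elem=6
  elem=7
  elem=8
  elem=9
  elem=10
  elem=11
  result=[0, 4, 8]

Final answer: [0, 4, 8]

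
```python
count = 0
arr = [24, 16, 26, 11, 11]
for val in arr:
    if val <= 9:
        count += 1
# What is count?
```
Trace:
  count=0
  count=0, val=24
  count=0, val=16
  count=0, val=26
  count=0, val=11
  count=0, val=11

Final answer: 0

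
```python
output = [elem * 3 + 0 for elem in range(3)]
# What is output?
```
Trace:
  elem=0
  elem=1
  elem=2
  output=[0, 3, 6]

Final answer: [0, 3, 6]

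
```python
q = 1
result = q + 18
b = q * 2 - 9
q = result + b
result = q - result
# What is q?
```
Trace:
  q=1
  q=1, result=19
  q=1, result=19, b=-7
  q=12, result=19, b=-7
  q=12, result=-7, b=-7

Final answer: 12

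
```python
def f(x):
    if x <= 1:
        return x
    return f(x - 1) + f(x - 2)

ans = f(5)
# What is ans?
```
Call trace (a repeated sub-call is expanded the first time; later identical calls just restate its return value):
f(x=5)
  f(x=4)
    f(x=3)
      f(x=2)
        f(x=1)
        -> return 1
        f(x=0)
        -> return 0
      -> return 1
      f(x=1)
      -> return 1
    -> return 2
    f(x=2) -> return 1  (same call as traced above)
  -> return 3
  f(x=3) -> return 2  (same call as traced above)
-> return 5

Final answer: 5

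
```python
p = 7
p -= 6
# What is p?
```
Trace:
  p=7
  p=1

Final answer: 1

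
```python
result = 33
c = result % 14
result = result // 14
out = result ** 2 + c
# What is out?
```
Trace:
  result=33
  result=33, c=5
  result=2, c=5
  result=2, c=5, out=9

Final answer: 9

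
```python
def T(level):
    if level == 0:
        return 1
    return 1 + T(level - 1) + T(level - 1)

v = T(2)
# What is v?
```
Call trace (a repeated sub-call is expanded the first time; later identical calls just restate its return value):
T(level=2)
  T(level=1)
    T(level=0)
    -> return 1
    T(level=0)
    -> return 1
  -> return 3
  T(level=1) -> return 3  (same call as traced above)
-> return 7

Final answer: 7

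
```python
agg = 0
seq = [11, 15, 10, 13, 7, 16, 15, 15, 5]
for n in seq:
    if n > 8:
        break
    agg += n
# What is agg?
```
Trace:
  agg=0
  agg=0, n=11

Final answer: 0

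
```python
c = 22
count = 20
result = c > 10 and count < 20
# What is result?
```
Trace:
  c=22
  c=22, count=20
  c=22, count=20, result=False

Final answer: False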